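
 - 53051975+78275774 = 25223799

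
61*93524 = 5704964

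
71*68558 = 4867618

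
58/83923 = 58/83923 = 0.00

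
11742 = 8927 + 2815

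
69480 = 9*7720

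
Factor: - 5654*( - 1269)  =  7174926 = 2^1* 3^3* 11^1*47^1*257^1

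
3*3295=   9885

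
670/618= 335/309 =1.08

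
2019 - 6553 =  - 4534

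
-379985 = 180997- 560982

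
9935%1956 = 155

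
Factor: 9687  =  3^1*3229^1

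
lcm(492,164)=492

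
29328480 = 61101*480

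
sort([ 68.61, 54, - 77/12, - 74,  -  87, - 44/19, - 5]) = [ - 87, - 74 ,-77/12, - 5,-44/19,54,68.61]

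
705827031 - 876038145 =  - 170211114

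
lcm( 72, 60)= 360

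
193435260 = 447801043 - 254365783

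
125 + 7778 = 7903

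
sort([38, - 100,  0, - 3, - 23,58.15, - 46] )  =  [ - 100,-46, -23, - 3,0, 38, 58.15 ] 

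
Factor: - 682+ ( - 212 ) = -2^1 *3^1*149^1 = - 894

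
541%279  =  262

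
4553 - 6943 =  -2390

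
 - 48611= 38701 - 87312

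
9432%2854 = 870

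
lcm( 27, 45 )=135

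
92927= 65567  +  27360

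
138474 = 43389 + 95085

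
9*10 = 90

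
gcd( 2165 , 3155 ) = 5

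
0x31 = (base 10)49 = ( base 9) 54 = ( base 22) 25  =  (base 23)23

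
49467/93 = 16489/31 = 531.90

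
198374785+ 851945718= 1050320503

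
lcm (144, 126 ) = 1008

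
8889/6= 1481+ 1/2= 1481.50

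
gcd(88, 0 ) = 88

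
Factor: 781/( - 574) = -2^( - 1) * 7^(-1) * 11^1*  41^( - 1) * 71^1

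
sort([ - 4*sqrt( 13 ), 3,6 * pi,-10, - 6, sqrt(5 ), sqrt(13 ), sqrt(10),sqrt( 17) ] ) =[  -  4*sqrt (13), - 10, - 6, sqrt(5 ), 3, sqrt (10), sqrt(13),sqrt( 17), 6*pi]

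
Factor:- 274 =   -  2^1*137^1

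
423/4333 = 423/4333=0.10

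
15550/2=7775 = 7775.00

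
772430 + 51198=823628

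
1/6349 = 1/6349 = 0.00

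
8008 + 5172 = 13180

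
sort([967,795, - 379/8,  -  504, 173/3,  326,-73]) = [ - 504, - 73,  -  379/8,  173/3, 326, 795,967]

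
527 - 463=64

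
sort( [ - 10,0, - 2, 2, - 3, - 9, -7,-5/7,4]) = [ - 10,- 9, - 7,-3, - 2,-5/7,0,2,4] 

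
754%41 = 16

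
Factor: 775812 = 2^2*3^1 * 17^1*3803^1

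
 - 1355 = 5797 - 7152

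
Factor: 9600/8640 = 10/9 = 2^1*3^(-2)*5^1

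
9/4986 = 1/554 =0.00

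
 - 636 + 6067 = 5431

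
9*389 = 3501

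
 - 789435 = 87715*(-9 )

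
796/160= 199/40 = 4.97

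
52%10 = 2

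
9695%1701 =1190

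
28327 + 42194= 70521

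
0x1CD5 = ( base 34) 6D3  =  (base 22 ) f5b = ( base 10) 7381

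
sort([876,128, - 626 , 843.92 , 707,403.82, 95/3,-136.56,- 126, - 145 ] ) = [ - 626,  -  145,-136.56, - 126,95/3,128, 403.82,707,843.92, 876]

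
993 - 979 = 14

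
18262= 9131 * 2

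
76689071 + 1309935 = 77999006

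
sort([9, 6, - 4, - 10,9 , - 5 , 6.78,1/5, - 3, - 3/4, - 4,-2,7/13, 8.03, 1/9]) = [ - 10,- 5, - 4, - 4,- 3, - 2,-3/4  ,  1/9,1/5, 7/13, 6, 6.78,8.03,9, 9]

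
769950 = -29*( - 26550)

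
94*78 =7332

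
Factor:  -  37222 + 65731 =28509 = 3^1 * 13^1 * 17^1 * 43^1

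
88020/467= 188 + 224/467 = 188.48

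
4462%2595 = 1867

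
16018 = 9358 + 6660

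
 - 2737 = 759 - 3496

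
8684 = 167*52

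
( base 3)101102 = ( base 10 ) 281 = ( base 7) 551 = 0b100011001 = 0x119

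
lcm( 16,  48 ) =48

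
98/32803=98/32803 = 0.00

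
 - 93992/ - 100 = 23498/25 = 939.92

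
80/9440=1/118 = 0.01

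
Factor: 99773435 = 5^1*3853^1*5179^1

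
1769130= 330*5361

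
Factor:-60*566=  - 2^3 *3^1 * 5^1*283^1 =- 33960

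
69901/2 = 69901/2 = 34950.50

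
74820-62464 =12356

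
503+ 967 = 1470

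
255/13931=255/13931=0.02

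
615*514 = 316110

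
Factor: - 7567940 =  - 2^2*5^1*47^1*83^1*97^1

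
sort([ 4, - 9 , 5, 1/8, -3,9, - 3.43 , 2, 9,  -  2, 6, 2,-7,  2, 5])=[-9,-7 , - 3.43 , - 3, - 2, 1/8, 2 , 2, 2,  4,5, 5  ,  6,9, 9]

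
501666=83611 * 6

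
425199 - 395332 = 29867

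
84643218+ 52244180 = 136887398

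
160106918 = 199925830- 39818912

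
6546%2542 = 1462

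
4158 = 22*189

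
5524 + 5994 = 11518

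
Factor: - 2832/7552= - 2^(- 3)*3^1= -3/8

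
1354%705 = 649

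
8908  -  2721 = 6187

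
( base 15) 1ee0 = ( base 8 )15117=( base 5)203420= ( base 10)6735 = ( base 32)6if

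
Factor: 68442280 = 2^3*5^1*347^1*4931^1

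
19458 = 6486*3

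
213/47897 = 213/47897 =0.00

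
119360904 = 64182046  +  55178858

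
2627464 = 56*46919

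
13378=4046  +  9332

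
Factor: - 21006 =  - 2^1*3^3*389^1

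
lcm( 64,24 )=192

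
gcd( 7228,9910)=2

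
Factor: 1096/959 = 8/7 = 2^3 *7^( - 1 )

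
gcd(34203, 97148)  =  1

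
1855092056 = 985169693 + 869922363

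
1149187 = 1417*811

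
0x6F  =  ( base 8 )157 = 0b1101111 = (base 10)111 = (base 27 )43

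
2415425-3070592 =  - 655167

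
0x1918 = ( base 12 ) 3874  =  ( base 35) 58j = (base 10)6424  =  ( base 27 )8LP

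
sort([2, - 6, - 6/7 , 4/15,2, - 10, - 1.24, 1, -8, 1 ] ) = [-10, - 8, - 6, - 1.24, - 6/7, 4/15, 1,1, 2, 2]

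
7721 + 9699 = 17420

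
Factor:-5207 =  - 41^1*127^1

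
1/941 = 1/941= 0.00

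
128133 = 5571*23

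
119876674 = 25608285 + 94268389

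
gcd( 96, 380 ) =4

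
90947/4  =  90947/4 = 22736.75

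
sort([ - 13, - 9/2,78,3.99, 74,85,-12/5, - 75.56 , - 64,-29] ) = [ - 75.56, - 64,-29, - 13, - 9/2,-12/5, 3.99, 74, 78 , 85]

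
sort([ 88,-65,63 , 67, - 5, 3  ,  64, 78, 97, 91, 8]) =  [  -  65, - 5, 3, 8,63 , 64, 67, 78 , 88, 91, 97 ]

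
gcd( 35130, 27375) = 15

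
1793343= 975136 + 818207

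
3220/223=14 + 98/223 = 14.44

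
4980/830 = 6  =  6.00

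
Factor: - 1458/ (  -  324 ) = 9/2 = 2^( - 1) * 3^2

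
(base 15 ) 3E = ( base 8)73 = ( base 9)65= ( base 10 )59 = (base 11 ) 54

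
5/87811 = 5/87811 = 0.00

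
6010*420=2524200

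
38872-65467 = -26595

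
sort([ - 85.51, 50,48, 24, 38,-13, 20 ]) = [ - 85.51, - 13, 20,24,  38, 48, 50 ]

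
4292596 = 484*8869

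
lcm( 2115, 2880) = 135360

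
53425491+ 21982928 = 75408419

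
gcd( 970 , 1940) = 970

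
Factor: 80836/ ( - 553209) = - 2^2*3^ ( - 1 )*7^1*61^ (-1 )*2887^1*3023^(-1)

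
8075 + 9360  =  17435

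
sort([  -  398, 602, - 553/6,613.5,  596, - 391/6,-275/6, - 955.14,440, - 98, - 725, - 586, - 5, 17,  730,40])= [ - 955.14, - 725, - 586, - 398, - 98, - 553/6,  -  391/6, - 275/6,- 5, 17, 40,440,596, 602, 613.5, 730]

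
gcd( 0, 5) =5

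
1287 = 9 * 143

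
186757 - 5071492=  - 4884735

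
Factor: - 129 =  - 3^1* 43^1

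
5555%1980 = 1595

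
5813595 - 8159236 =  - 2345641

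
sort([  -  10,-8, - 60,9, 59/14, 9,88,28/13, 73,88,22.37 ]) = [  -  60,  -  10, - 8,28/13 , 59/14, 9,9,22.37,73, 88, 88]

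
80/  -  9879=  - 1+9799/9879 =- 0.01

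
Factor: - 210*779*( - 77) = 12596430 = 2^1*3^1*5^1*7^2*11^1*19^1*41^1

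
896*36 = 32256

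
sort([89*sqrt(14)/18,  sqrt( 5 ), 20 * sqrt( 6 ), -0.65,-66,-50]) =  [ - 66, - 50,- 0.65,sqrt(5),89*sqrt(14)/18 , 20*sqrt( 6) ]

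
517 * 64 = 33088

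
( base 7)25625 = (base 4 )1222232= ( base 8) 15256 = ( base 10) 6830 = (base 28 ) 8jq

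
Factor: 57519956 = 2^2*13^1*619^1*1787^1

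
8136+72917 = 81053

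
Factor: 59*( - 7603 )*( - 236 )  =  105864172 = 2^2  *  59^2*7603^1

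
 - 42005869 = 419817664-461823533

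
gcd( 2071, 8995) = 1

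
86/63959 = 86/63959 = 0.00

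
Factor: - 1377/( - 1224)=9/8 = 2^(  -  3)*3^2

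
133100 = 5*26620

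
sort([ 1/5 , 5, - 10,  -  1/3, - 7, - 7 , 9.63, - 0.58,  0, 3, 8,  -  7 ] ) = [- 10,  -  7 , - 7, - 7, - 0.58,  -  1/3,0, 1/5 , 3,5, 8 , 9.63] 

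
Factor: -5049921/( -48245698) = 2^( - 1)*3^1*73^1 * 617^( - 1 ) * 23059^1 * 39097^(-1 ) 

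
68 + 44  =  112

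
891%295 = 6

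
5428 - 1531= 3897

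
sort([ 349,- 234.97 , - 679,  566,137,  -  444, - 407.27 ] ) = [ - 679, - 444, - 407.27, - 234.97,  137,349, 566 ]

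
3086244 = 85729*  36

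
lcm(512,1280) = 2560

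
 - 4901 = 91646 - 96547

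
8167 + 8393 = 16560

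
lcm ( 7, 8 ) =56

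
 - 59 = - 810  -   - 751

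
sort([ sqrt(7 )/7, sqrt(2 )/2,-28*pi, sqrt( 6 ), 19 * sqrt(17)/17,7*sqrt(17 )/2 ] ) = [- 28*pi, sqrt(7 )/7, sqrt( 2)/2, sqrt (6 ), 19*sqrt(17)/17, 7*sqrt( 17 ) /2 ] 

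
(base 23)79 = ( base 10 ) 170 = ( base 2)10101010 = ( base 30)5k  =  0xAA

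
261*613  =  159993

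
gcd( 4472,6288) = 8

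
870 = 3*290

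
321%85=66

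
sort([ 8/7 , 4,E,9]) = [ 8/7,E, 4,9]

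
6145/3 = 6145/3 =2048.33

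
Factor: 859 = 859^1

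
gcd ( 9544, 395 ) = 1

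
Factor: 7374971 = 73^1*101027^1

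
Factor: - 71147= - 71147^1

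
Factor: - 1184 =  - 2^5*37^1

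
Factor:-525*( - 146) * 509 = 2^1 *3^1*5^2*7^1*73^1* 509^1 = 39014850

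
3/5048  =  3/5048 = 0.00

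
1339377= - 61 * ( - 21957 )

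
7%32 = 7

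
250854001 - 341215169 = -90361168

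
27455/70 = 392 + 3/14= 392.21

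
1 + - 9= -8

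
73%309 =73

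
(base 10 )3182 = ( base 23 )608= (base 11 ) 2433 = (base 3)11100212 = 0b110001101110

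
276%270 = 6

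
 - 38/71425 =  - 1 + 71387/71425 = - 0.00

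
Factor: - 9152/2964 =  - 176/57 = - 2^4*3^ ( - 1)*11^1* 19^( - 1)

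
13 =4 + 9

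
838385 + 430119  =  1268504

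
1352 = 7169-5817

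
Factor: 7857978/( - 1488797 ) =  - 2^1*3^1*17^1*41^1*1879^1*1488797^( - 1) 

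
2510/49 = 51  +  11/49 = 51.22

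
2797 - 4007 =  - 1210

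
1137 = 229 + 908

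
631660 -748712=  - 117052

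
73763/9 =8195 + 8/9 = 8195.89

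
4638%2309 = 20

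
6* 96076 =576456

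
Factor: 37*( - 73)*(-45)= 121545 = 3^2*5^1*37^1*73^1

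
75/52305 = 5/3487 = 0.00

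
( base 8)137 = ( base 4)1133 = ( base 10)95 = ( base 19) 50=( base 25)3K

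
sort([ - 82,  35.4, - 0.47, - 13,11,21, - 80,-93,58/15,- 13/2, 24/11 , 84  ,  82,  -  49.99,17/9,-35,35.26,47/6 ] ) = [ - 93,  -  82, - 80, - 49.99, - 35 , - 13, - 13/2,  -  0.47, 17/9, 24/11,58/15 , 47/6 , 11, 21, 35.26,  35.4, 82, 84]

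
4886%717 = 584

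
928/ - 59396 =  - 232/14849=-0.02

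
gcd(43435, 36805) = 85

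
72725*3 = 218175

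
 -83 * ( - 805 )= 66815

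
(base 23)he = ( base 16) 195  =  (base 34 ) BV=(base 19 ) 126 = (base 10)405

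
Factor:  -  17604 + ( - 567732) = - 2^3*3^1*29^3 = - 585336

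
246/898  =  123/449=0.27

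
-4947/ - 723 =1649/241 = 6.84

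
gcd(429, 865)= 1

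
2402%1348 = 1054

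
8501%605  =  31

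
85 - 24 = 61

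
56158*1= 56158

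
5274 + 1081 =6355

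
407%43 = 20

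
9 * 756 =6804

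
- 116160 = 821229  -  937389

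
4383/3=1461 = 1461.00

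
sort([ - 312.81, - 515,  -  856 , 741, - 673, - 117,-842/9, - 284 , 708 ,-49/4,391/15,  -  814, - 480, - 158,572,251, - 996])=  [ - 996, -856, - 814, -673,-515,-480,-312.81, - 284 , - 158 , -117,- 842/9, -49/4,391/15,251,572,708, 741] 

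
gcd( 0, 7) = 7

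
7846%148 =2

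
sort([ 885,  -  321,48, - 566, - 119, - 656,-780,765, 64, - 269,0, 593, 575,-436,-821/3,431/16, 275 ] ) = [ -780, - 656,-566, - 436, -321, -821/3,  -  269, - 119, 0, 431/16, 48,64 , 275, 575, 593,765, 885]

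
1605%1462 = 143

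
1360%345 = 325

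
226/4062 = 113/2031= 0.06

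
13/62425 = 13/62425 = 0.00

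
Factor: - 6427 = -6427^1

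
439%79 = 44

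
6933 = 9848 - 2915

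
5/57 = 5/57 = 0.09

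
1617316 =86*18806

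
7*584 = 4088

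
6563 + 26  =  6589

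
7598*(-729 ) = - 5538942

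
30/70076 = 15/35038 =0.00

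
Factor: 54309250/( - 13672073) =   -  2^1  *5^3* 109^1*1741^(-1 )*1993^1*7853^ ( - 1) 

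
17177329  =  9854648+7322681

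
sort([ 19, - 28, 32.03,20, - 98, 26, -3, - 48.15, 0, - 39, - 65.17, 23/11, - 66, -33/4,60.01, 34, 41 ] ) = [ - 98 , - 66, - 65.17, - 48.15,-39 , - 28,-33/4,-3,0 , 23/11, 19 , 20, 26, 32.03,34 , 41,60.01 ]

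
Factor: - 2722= -2^1 * 1361^1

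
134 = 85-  - 49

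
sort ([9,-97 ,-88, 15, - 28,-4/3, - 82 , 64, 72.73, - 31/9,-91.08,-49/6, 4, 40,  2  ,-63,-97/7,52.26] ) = [ - 97, -91.08, - 88 , - 82,-63 , - 28,- 97/7, -49/6, - 31/9, - 4/3 , 2,  4, 9, 15,40,52.26, 64, 72.73]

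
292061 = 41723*7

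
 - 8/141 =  - 1 + 133/141 = - 0.06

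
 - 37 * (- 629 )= 23273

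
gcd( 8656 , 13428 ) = 4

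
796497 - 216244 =580253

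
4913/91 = 53 + 90/91 = 53.99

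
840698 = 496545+344153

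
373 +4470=4843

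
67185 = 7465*9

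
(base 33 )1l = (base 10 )54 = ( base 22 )2a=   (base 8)66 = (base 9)60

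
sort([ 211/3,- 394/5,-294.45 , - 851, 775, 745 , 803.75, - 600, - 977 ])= [-977, - 851,-600, - 294.45, - 394/5, 211/3, 745, 775, 803.75] 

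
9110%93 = 89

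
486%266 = 220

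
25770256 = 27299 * 944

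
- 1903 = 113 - 2016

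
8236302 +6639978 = 14876280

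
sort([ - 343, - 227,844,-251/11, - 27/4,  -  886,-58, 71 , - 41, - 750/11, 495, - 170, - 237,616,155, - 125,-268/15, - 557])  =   [ - 886, - 557,- 343, - 237, - 227, - 170,-125,-750/11, - 58, - 41,-251/11, - 268/15, - 27/4,  71, 155,495, 616,844]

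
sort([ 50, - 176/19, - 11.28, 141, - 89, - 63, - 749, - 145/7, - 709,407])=[ - 749, - 709, - 89, - 63 , - 145/7,-11.28, - 176/19, 50, 141,407 ]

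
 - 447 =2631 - 3078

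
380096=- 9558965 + 9939061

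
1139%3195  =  1139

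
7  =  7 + 0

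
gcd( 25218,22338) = 18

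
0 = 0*81624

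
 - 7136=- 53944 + 46808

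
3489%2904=585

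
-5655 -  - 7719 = 2064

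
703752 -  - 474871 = 1178623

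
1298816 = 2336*556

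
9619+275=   9894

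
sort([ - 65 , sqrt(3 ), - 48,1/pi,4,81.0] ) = [ - 65,-48, 1/pi,sqrt( 3 ), 4,81.0]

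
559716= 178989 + 380727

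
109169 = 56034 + 53135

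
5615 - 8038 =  - 2423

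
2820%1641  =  1179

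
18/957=6/319 =0.02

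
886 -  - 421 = 1307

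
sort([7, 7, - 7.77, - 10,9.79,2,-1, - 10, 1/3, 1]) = [ - 10, -10, - 7.77, - 1,1/3,1,2,7,7,9.79]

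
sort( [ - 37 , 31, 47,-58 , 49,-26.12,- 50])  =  [ - 58, - 50,  -  37,- 26.12, 31, 47, 49]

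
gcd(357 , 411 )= 3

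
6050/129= 46  +  116/129 = 46.90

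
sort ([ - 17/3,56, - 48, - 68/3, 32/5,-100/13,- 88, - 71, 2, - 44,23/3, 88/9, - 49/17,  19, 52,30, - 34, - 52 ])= [ - 88, -71,  -  52, - 48, - 44,-34, -68/3, - 100/13,- 17/3, - 49/17, 2, 32/5, 23/3, 88/9, 19, 30,52, 56]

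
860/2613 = 860/2613 = 0.33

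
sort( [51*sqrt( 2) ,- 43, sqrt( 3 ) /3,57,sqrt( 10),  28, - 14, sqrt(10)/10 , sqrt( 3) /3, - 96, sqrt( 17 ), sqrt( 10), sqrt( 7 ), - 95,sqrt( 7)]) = [-96, - 95, - 43, - 14,sqrt( 10)/10, sqrt (3 ) /3 , sqrt( 3 )/3,sqrt( 7),sqrt(7),sqrt ( 10 ) , sqrt(10),sqrt ( 17 ), 28 , 57,  51*sqrt( 2 )] 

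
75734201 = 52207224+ 23526977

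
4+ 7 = 11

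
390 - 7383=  - 6993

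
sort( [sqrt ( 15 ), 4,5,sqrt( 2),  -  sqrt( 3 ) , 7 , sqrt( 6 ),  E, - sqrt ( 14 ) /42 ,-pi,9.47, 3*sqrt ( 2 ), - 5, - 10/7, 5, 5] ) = [ - 5, - pi, - sqrt(3 ), -10/7, - sqrt ( 14 )/42, sqrt(2 ), sqrt (6), E, sqrt(15 ), 4, 3 * sqrt( 2 ),5, 5, 5, 7, 9.47 ] 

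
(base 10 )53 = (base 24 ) 25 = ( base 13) 41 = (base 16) 35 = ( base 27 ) 1q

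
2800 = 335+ 2465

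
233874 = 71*3294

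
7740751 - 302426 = 7438325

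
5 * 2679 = 13395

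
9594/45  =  1066/5  =  213.20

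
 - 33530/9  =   - 3726 + 4/9 = - 3725.56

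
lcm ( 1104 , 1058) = 25392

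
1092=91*12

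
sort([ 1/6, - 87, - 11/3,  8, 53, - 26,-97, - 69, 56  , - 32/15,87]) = [ - 97, - 87, - 69,-26,-11/3, - 32/15,1/6,  8,53,56,87 ] 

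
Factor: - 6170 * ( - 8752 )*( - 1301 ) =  - 2^5 * 5^1  *547^1*617^1 * 1301^1 = - 70253791840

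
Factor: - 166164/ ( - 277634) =83082/138817 = 2^1*3^1*7^( - 2 )*61^1*227^1*2833^(- 1 ) 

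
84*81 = 6804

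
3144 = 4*786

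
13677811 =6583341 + 7094470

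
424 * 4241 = 1798184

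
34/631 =34/631=0.05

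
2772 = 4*693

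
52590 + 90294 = 142884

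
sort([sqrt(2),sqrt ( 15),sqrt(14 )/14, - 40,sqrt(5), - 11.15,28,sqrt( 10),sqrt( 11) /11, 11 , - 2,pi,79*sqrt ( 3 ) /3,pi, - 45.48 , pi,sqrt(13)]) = [  -  45.48, - 40, - 11.15  ,  -  2,sqrt( 14) /14,sqrt( 11)/11,sqrt( 2) , sqrt( 5), pi,pi , pi, sqrt( 10), sqrt( 13 ), sqrt( 15),11,28,79*sqrt( 3)/3]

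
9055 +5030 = 14085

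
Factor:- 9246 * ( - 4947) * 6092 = 278647848504 = 2^3*3^2 * 17^1 * 23^1*67^1*97^1*1523^1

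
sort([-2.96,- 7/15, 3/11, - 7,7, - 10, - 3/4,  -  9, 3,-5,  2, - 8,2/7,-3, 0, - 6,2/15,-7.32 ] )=[ - 10, - 9,- 8 , - 7.32, - 7, - 6, - 5, - 3, - 2.96, - 3/4, - 7/15, 0 , 2/15,3/11 , 2/7, 2,3, 7]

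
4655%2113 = 429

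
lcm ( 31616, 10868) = 347776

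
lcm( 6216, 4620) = 341880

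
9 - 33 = -24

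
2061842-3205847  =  - 1144005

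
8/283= 8/283 = 0.03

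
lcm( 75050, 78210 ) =7429950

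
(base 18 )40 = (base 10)72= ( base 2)1001000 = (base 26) 2k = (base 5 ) 242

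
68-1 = 67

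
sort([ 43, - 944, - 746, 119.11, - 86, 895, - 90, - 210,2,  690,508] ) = [ - 944, - 746, - 210,-90, - 86,  2, 43, 119.11, 508, 690,895]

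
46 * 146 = 6716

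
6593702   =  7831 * 842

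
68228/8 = 8528 + 1/2 = 8528.50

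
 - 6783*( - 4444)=30143652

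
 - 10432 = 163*( - 64)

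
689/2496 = 53/192 = 0.28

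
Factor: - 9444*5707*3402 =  - 183357281016 = -2^3 * 3^6*7^1*13^1*439^1*787^1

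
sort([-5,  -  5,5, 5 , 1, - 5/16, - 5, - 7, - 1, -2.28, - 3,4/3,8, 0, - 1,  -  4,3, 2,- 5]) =[ - 7, - 5, - 5, - 5, - 5, - 4 , - 3, - 2.28, - 1,-1, - 5/16, 0,  1, 4/3,2,3, 5,5,8]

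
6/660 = 1/110 = 0.01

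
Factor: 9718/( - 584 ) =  - 2^( - 2)*43^1*73^ (- 1)*113^1= -4859/292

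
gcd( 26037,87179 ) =1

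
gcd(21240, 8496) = 4248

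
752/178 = 376/89=4.22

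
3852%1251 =99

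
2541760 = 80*31772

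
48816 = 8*6102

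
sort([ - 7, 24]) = [ - 7, 24]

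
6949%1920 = 1189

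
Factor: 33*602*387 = 7688142  =  2^1*3^3*7^1 * 11^1*43^2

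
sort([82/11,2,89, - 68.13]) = [ - 68.13,  2,82/11,89 ]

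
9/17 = 9/17 = 0.53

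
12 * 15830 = 189960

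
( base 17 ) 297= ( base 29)PD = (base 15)343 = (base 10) 738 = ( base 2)1011100010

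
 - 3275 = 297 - 3572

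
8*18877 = 151016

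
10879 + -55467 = - 44588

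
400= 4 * 100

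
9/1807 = 9/1807 = 0.00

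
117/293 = 117/293=0.40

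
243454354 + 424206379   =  667660733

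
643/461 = 1+182/461 = 1.39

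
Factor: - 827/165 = - 3^( - 1 ) * 5^( - 1 )*11^(- 1)*827^1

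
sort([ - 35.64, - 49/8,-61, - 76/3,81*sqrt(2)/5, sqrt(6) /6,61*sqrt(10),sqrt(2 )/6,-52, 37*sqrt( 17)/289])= [ - 61, - 52 , - 35.64, - 76/3, - 49/8,  sqrt(2 ) /6,sqrt( 6)/6, 37*sqrt ( 17 )/289,81*sqrt( 2)/5,61*sqrt( 10) ] 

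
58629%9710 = 369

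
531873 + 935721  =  1467594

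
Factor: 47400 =2^3*3^1*5^2*79^1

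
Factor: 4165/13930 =119/398 = 2^( - 1 ) *7^1 * 17^1 * 199^( - 1 )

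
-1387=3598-4985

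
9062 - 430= 8632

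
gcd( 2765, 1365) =35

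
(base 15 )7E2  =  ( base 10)1787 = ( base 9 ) 2405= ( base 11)1385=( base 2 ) 11011111011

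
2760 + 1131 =3891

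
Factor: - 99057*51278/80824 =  - 2^ ( - 2)*3^1*7^1 * 53^1 * 89^1 * 10103^( - 1)*25639^1 = -  2539722423/40412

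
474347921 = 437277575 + 37070346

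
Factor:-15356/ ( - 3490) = 2^1*5^(- 1 )*11^1  =  22/5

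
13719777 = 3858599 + 9861178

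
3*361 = 1083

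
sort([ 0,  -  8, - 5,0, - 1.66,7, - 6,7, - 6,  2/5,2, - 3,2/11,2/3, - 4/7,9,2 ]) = [ - 8, - 6,  -  6, - 5, - 3,-1.66, - 4/7,0, 0,2/11,2/5 , 2/3,  2, 2,7,7, 9] 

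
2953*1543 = 4556479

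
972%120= 12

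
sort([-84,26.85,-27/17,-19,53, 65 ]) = [-84,-19, - 27/17,  26.85, 53,65 ]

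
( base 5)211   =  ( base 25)26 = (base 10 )56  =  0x38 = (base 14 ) 40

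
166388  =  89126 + 77262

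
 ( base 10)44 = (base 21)22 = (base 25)1j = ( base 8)54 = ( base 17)2A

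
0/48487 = 0 = 0.00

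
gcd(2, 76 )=2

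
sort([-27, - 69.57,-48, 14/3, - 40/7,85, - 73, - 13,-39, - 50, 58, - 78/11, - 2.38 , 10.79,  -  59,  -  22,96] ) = [-73,-69.57, - 59, - 50, - 48, - 39, - 27,-22, - 13,  -  78/11,-40/7,  -  2.38,14/3, 10.79, 58,85, 96]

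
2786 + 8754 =11540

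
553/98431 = 553/98431 = 0.01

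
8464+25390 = 33854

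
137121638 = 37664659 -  - 99456979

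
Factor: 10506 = 2^1*3^1*17^1*103^1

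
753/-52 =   -  753/52 = - 14.48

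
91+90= 181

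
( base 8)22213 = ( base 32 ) 94b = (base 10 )9355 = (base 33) 8jg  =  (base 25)eo5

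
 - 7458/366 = - 21 + 38/61 = -20.38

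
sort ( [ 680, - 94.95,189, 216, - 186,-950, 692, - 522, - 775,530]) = [-950, - 775,  -  522,-186 , - 94.95,189, 216 , 530,680,692]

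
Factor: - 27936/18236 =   -  72/47=- 2^3*3^2*47^(-1 )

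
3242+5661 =8903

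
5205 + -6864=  - 1659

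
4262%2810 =1452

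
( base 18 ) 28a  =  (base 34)nk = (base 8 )1442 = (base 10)802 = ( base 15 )387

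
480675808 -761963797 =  - 281287989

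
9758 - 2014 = 7744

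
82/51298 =41/25649=0.00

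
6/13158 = 1/2193 = 0.00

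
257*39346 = 10111922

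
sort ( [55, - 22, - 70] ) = [ -70, - 22, 55]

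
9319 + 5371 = 14690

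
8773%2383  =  1624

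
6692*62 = 414904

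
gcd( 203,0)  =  203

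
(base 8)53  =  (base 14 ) 31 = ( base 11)3a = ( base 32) 1b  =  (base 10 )43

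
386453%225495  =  160958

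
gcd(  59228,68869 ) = 1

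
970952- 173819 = 797133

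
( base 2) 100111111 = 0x13F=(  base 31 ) A9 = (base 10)319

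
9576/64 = 1197/8  =  149.62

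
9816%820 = 796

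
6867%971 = 70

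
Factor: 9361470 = 2^1*3^1 *5^1 * 97^1*3217^1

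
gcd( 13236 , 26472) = 13236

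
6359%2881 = 597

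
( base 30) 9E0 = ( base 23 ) g2a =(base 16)2148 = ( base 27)bif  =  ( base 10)8520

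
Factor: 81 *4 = 324 = 2^2*3^4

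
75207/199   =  75207/199 = 377.92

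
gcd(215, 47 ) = 1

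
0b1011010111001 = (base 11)4409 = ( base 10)5817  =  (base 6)42533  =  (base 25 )97h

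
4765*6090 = 29018850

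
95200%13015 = 4095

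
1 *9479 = 9479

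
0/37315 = 0 =0.00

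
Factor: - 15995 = -5^1*7^1*457^1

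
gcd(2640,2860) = 220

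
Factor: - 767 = -13^1*59^1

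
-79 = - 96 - -17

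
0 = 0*103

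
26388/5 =26388/5 = 5277.60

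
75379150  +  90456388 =165835538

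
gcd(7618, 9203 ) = 1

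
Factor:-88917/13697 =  - 3^1*107^1 *277^1*13697^(-1) 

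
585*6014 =3518190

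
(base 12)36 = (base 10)42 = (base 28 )1e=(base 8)52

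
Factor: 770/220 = 7/2= 2^(-1) * 7^1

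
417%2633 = 417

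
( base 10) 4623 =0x120F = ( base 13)2148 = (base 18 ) E4F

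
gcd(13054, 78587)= 1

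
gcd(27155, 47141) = 1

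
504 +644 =1148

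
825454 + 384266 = 1209720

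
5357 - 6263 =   -  906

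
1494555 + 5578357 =7072912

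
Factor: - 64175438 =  - 2^1*179^1*179261^1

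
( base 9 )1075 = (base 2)1100011101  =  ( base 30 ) qh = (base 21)1gk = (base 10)797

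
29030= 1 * 29030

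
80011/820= 80011/820 = 97.57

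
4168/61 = 4168/61 = 68.33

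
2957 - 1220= 1737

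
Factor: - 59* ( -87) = 3^1*29^1*59^1 = 5133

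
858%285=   3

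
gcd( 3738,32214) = 42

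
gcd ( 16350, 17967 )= 3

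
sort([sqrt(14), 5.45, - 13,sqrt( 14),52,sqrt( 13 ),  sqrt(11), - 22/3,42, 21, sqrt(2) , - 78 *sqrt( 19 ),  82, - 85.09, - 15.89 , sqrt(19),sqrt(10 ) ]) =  [ - 78* sqrt( 19 ), - 85.09 , - 15.89, - 13,  -  22/3, sqrt(2 ) , sqrt ( 10 ) , sqrt(11 ), sqrt ( 13 ),sqrt(14),sqrt(14) , sqrt(19) , 5.45,21, 42,52, 82]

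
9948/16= 621 + 3/4 = 621.75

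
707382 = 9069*78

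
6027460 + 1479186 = 7506646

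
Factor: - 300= - 2^2*3^1*5^2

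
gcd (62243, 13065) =67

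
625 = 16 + 609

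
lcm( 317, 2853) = 2853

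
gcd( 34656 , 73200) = 48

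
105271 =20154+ 85117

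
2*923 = 1846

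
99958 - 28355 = 71603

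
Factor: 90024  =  2^3*3^1*11^2*31^1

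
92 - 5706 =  - 5614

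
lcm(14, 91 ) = 182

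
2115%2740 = 2115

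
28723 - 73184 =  - 44461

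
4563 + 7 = 4570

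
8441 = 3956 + 4485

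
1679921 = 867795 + 812126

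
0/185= 0= 0.00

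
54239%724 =663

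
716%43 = 28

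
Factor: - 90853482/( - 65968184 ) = 2^(-2)*3^1*281^1*53887^1*8246023^(-1 ) = 45426741/32984092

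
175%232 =175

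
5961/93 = 64 + 3/31= 64.10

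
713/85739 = 713/85739  =  0.01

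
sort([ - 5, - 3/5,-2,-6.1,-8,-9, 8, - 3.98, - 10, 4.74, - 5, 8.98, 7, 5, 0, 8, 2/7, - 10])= [ - 10,-10,-9,-8  , - 6.1, - 5, - 5 ,-3.98, - 2,-3/5,0,2/7, 4.74, 5, 7, 8,8, 8.98 ] 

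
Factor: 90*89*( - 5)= - 40050 = - 2^1*3^2 * 5^2*89^1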